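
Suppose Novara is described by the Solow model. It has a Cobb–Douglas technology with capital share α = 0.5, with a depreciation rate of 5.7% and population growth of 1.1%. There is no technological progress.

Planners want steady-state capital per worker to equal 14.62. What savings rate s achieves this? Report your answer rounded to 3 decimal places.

Steady state requires s·f(k) = (n + δ)·k, i.e. s·k^α = (n + δ)·k.
So s / (n + δ) = (k*)^(1−α) = 14.62^0.5 = 3.8236.
Therefore s = 3.8236 × (n + δ) = 3.8236 × 0.068 = 0.2600.

s ≈ 0.260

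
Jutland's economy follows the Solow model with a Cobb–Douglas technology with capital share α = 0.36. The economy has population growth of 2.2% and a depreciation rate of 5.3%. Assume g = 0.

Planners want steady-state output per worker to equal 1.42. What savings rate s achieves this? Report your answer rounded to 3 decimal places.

In steady state, investment equals break-even investment: s·k^α = (n + δ)·k.
Since y* = [s/(n + δ)]^(α/(1−α)), we have s/(n + δ) = (y*)^((1−α)/α) = 1.42^1.7778 = 1.8653.
Therefore s = 1.8653 × (n + δ) = 1.8653 × 0.075 = 0.1399.

s ≈ 0.140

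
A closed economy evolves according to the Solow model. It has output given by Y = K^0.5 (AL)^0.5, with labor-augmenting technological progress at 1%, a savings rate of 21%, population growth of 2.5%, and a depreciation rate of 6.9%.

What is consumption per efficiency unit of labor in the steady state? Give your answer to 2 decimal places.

c* = 1.60

In steady state, investment equals break-even investment: s·k^α = (n + g + δ)·k.
Rearranging, k^(1−α) = s / (n + g + δ).
k^0.5 = 0.21 / (0.025 + 0.010 + 0.069) = 0.21 / 0.104 = 2.0192
k* = 2.0192^(1/0.5) ≈ 4.0772
y* = (k*)^α = 4.0772^0.5 ≈ 2.0192
c* = (1 − s)·y* = (1 − 0.21) × 2.0192 ≈ 1.5952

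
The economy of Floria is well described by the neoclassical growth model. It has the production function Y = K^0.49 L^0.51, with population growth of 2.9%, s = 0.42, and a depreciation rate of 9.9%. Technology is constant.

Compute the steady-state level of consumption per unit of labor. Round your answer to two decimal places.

c* ≈ 1.82

Steady state requires s·f(k) = (n + δ)·k, i.e. s·k^α = (n + δ)·k.
Dividing both sides by k: k^(1−α) = s / (n + δ).
k^0.51 = 0.42 / (0.029 + 0.099) = 0.42 / 0.128 = 3.2813
k* = 3.2813^(1/0.51) ≈ 10.2767
y* = (k*)^α = 10.2767^0.49 ≈ 3.1319
c* = (1 − s)·y* = (1 − 0.42) × 3.1319 ≈ 1.8165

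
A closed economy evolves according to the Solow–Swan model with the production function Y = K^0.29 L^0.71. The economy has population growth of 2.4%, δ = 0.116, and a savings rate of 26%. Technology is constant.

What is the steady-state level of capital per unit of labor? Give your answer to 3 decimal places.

k* ≈ 2.391

Steady state requires s·f(k) = (n + δ)·k, i.e. s·k^α = (n + δ)·k.
Dividing both sides by k: k^(1−α) = s / (n + δ).
k^0.71 = 0.26 / (0.024 + 0.116) = 0.26 / 0.140 = 1.8571
k* = 1.8571^(1/0.71) ≈ 2.3913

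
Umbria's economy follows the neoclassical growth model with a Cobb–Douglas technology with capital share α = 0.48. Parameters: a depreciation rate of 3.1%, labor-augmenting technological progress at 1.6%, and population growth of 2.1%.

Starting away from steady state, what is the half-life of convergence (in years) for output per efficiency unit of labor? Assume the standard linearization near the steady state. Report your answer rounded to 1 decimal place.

Near the steady state the convergence rate is λ = (1 − α)(n + g + δ).
λ = (1 − 0.48) × 0.068 = 0.52 × 0.068 = 0.03536
Half-life = ln 2 / λ = 0.6931 / 0.03536 ≈ 19.60 years

half-life ≈ 19.6 years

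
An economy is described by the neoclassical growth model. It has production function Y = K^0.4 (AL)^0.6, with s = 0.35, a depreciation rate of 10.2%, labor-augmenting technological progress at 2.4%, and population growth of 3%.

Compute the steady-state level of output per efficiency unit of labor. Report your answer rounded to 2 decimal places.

At the steady state, Δk = 0, so s·k^α = (n + g + δ)·k.
Rearranging, k^(1−α) = s / (n + g + δ).
k^0.6 = 0.35 / (0.030 + 0.024 + 0.102) = 0.35 / 0.156 = 2.2436
k* = 2.2436^(1/0.6) ≈ 3.8451
y* = (k*)^α = 3.8451^0.4 ≈ 1.7138

y* = 1.71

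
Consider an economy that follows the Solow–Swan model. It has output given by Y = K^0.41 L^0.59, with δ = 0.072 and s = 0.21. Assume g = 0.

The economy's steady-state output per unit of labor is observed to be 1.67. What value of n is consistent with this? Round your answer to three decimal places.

Steady state requires s·f(k) = (n + δ)·k, i.e. s·k^α = (n + δ)·k.
Since y* = [s/(n + δ)]^(α/(1−α)), we have s/(n + δ) = (y*)^((1−α)/α) = 1.67^1.439 = 2.0916.
Therefore n + δ = s / 2.0916 = 0.21 / 2.0916 = 0.1004, so n = 0.1004 − 0.072 = 0.0284.

n ≈ 0.028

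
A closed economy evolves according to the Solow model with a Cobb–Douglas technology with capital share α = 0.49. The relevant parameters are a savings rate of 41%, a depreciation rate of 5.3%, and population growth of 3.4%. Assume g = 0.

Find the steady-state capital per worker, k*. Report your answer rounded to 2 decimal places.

Steady state requires s·f(k) = (n + δ)·k, i.e. s·k^α = (n + δ)·k.
Dividing both sides by k: k^(1−α) = s / (n + δ).
k^0.51 = 0.41 / (0.034 + 0.053) = 0.41 / 0.087 = 4.7126
k* = 4.7126^(1/0.51) ≈ 20.8987

k* = 20.90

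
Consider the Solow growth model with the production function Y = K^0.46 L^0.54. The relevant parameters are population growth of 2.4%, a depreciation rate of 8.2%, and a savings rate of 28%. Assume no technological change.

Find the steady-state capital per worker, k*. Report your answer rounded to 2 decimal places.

At the steady state, Δk = 0, so s·k^α = (n + δ)·k.
Dividing both sides by k: k^(1−α) = s / (n + δ).
k^0.54 = 0.28 / (0.024 + 0.082) = 0.28 / 0.106 = 2.6415
k* = 2.6415^(1/0.54) ≈ 6.0423

k* = 6.04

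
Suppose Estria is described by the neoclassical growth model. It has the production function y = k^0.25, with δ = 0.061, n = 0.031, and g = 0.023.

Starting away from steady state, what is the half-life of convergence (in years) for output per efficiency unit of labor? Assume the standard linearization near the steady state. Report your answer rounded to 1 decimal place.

Near the steady state the convergence rate is λ = (1 − α)(n + g + δ).
λ = (1 − 0.25) × 0.115 = 0.75 × 0.115 = 0.08625
Half-life = ln 2 / λ = 0.6931 / 0.08625 ≈ 8.04 years

half-life ≈ 8.0 years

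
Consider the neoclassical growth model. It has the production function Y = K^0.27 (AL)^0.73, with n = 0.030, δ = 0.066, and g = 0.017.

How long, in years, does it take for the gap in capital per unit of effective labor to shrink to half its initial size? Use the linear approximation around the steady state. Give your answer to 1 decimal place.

Near the steady state the convergence rate is λ = (1 − α)(n + g + δ).
λ = (1 − 0.27) × 0.113 = 0.73 × 0.113 = 0.08249
Half-life = ln 2 / λ = 0.6931 / 0.08249 ≈ 8.40 years

half-life ≈ 8.4 years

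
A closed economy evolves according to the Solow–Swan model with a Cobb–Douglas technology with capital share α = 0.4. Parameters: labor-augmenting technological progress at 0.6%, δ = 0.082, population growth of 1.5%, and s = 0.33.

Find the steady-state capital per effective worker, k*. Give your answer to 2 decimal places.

Steady state requires s·f(k) = (n + g + δ)·k, i.e. s·k^α = (n + g + δ)·k.
Dividing both sides by k: k^(1−α) = s / (n + g + δ).
k^0.6 = 0.33 / (0.015 + 0.006 + 0.082) = 0.33 / 0.103 = 3.2039
k* = 3.2039^(1/0.6) ≈ 6.9630

k* = 6.96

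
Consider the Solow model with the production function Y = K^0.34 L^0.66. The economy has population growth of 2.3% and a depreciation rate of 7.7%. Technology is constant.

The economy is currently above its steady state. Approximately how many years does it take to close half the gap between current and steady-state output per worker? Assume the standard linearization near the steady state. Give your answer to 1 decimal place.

Near the steady state the convergence rate is λ = (1 − α)(n + δ).
λ = (1 − 0.34) × 0.100 = 0.66 × 0.100 = 0.0660
Half-life = ln 2 / λ = 0.6931 / 0.0660 ≈ 10.50 years

t_½ ≈ 10.5 years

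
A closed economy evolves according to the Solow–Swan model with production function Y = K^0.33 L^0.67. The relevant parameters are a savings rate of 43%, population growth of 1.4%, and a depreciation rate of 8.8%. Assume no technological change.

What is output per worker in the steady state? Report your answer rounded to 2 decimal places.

y* ≈ 2.03

In steady state, investment equals break-even investment: s·k^α = (n + δ)·k.
Dividing both sides by k: k^(1−α) = s / (n + δ).
k^0.67 = 0.43 / (0.014 + 0.088) = 0.43 / 0.102 = 4.2157
k* = 4.2157^(1/0.67) ≈ 8.5633
y* = (k*)^α = 8.5633^0.33 ≈ 2.0313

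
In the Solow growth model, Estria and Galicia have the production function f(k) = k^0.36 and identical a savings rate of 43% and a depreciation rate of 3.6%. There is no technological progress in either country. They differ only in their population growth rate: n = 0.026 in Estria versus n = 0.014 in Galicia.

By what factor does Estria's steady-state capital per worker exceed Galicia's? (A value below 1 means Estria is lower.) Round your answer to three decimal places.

Steady-state k* = [s/(n + δ)]^(1/(1−α)), so the ratio is [ (s_E/(n + δ)_E) / (s_G/(n + δ)_G) ]^1.5625.
s_E/(n + δ)_E = 0.43/0.062 = 6.9355; s_G/(n + δ)_G = 0.43/0.050 = 8.6000.
Ratio = (6.9355/8.6000)^1.5625 = 0.8065^1.5625 ≈ 0.7146

ratio ≈ 0.715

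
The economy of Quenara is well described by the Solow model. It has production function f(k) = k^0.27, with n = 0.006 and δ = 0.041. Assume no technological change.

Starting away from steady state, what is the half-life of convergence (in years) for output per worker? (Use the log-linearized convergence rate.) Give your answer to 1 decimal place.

Near the steady state the convergence rate is λ = (1 − α)(n + δ).
λ = (1 − 0.27) × 0.047 = 0.73 × 0.047 = 0.03431
Half-life = ln 2 / λ = 0.6931 / 0.03431 ≈ 20.20 years

about 20.2 years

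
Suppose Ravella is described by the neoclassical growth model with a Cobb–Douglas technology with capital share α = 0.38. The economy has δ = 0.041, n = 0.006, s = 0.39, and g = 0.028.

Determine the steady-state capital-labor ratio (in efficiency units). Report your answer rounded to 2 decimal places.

k* = 14.28

Steady state requires s·f(k) = (n + g + δ)·k, i.e. s·k^α = (n + g + δ)·k.
Dividing both sides by k: k^(1−α) = s / (n + g + δ).
k^0.62 = 0.39 / (0.006 + 0.028 + 0.041) = 0.39 / 0.075 = 5.2000
k* = 5.2000^(1/0.62) ≈ 14.2838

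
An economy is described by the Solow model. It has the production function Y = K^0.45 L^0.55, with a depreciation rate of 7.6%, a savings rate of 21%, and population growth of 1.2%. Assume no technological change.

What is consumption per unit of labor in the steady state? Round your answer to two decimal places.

In steady state, investment equals break-even investment: s·k^α = (n + δ)·k.
Dividing both sides by k: k^(1−α) = s / (n + δ).
k^0.55 = 0.21 / (0.012 + 0.076) = 0.21 / 0.088 = 2.3864
k* = 2.3864^(1/0.55) ≈ 4.8619
y* = (k*)^α = 4.8619^0.45 ≈ 2.0373
c* = (1 − s)·y* = (1 − 0.21) × 2.0373 ≈ 1.6095

c* = 1.61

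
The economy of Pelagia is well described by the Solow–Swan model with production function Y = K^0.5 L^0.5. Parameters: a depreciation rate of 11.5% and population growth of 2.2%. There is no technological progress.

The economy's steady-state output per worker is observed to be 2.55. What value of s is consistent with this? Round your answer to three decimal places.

s ≈ 0.349

In steady state, investment equals break-even investment: s·k^α = (n + δ)·k.
Since y* = [s/(n + δ)]^(α/(1−α)), we have s/(n + δ) = (y*)^((1−α)/α) = 2.55^1 = 2.5500.
Therefore s = 2.5500 × (n + δ) = 2.5500 × 0.137 = 0.3494.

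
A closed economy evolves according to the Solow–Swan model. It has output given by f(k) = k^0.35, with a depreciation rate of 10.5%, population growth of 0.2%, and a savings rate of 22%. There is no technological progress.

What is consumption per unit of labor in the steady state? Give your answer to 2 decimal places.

c* = 1.15

Steady state requires s·f(k) = (n + δ)·k, i.e. s·k^α = (n + δ)·k.
Rearranging, k^(1−α) = s / (n + δ).
k^0.65 = 0.22 / (0.002 + 0.105) = 0.22 / 0.107 = 2.0561
k* = 2.0561^(1/0.65) ≈ 3.0311
y* = (k*)^α = 3.0311^0.35 ≈ 1.4742
c* = (1 − s)·y* = (1 − 0.22) × 1.4742 ≈ 1.1499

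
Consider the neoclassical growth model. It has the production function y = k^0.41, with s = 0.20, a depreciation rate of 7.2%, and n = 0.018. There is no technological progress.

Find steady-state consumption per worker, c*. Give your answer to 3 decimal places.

c* = 1.393

In steady state, investment equals break-even investment: s·k^α = (n + δ)·k.
Dividing both sides by k: k^(1−α) = s / (n + δ).
k^0.59 = 0.20 / (0.018 + 0.072) = 0.20 / 0.090 = 2.2222
k* = 2.2222^(1/0.59) ≈ 3.8705
y* = (k*)^α = 3.8705^0.41 ≈ 1.7417
c* = (1 − s)·y* = (1 − 0.20) × 1.7417 ≈ 1.3934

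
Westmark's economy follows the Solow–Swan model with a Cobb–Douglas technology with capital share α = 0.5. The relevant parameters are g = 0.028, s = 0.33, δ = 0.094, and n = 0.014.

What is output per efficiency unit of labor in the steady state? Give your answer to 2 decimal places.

At the steady state, Δk = 0, so s·k^α = (n + g + δ)·k.
Dividing both sides by k: k^(1−α) = s / (n + g + δ).
k^0.5 = 0.33 / (0.014 + 0.028 + 0.094) = 0.33 / 0.136 = 2.4265
k* = 2.4265^(1/0.5) ≈ 5.8879
y* = (k*)^α = 5.8879^0.5 ≈ 2.4265

y* = 2.43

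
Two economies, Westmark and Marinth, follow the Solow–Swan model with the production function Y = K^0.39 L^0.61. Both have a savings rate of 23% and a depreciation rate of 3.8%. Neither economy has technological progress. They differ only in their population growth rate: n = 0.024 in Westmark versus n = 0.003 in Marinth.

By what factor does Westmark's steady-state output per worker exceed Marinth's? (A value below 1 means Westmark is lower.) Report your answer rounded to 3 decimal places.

Steady-state y* = [s/(n + δ)]^(α/(1−α)), so the ratio is [ (s_W/(n + δ)_W) / (s_M/(n + δ)_M) ]^0.6393.
s_W/(n + δ)_W = 0.23/0.062 = 3.7097; s_M/(n + δ)_M = 0.23/0.041 = 5.6098.
Ratio = (3.7097/5.6098)^0.6393 = 0.6613^0.6393 ≈ 0.7677

ratio ≈ 0.768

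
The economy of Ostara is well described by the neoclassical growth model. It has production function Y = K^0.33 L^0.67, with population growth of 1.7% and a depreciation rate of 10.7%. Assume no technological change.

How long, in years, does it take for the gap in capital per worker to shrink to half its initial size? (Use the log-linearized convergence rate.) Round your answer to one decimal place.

Near the steady state the convergence rate is λ = (1 − α)(n + δ).
λ = (1 − 0.33) × 0.124 = 0.67 × 0.124 = 0.08308
Half-life = ln 2 / λ = 0.6931 / 0.08308 ≈ 8.34 years

t_½ ≈ 8.3 years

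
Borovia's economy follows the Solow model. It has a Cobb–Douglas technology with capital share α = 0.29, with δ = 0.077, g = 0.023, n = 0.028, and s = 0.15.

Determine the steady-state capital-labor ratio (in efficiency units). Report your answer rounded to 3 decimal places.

k* ≈ 1.250

At the steady state, Δk = 0, so s·k^α = (n + g + δ)·k.
Rearranging, k^(1−α) = s / (n + g + δ).
k^0.71 = 0.15 / (0.028 + 0.023 + 0.077) = 0.15 / 0.128 = 1.1719
k* = 1.1719^(1/0.71) ≈ 1.2503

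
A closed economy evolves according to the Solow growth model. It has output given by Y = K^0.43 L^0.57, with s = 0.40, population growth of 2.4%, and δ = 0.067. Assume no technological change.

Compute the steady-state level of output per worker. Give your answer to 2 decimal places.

Steady state requires s·f(k) = (n + δ)·k, i.e. s·k^α = (n + δ)·k.
Rearranging, k^(1−α) = s / (n + δ).
k^0.57 = 0.40 / (0.024 + 0.067) = 0.40 / 0.091 = 4.3956
k* = 4.3956^(1/0.57) ≈ 13.4308
y* = (k*)^α = 13.4308^0.43 ≈ 3.0555

y* = 3.06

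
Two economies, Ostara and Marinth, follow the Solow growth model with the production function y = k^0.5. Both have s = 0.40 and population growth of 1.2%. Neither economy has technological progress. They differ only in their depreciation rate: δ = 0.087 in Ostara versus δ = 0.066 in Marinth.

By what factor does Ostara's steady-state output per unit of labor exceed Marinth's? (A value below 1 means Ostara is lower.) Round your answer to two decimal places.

Steady-state y* = [s/(n + δ)]^(α/(1−α)), so the ratio is [ (s_O/(n + δ)_O) / (s_M/(n + δ)_M) ]^1.
s_O/(n + δ)_O = 0.40/0.099 = 4.0404; s_M/(n + δ)_M = 0.40/0.078 = 5.1282.
Ratio = (4.0404/5.1282)^1 = 0.7879^1 ≈ 0.7879

ratio ≈ 0.79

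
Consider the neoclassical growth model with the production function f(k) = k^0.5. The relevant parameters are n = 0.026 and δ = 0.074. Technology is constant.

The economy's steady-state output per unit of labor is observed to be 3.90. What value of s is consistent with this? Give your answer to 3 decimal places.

In steady state, investment equals break-even investment: s·k^α = (n + δ)·k.
Since y* = [s/(n + δ)]^(α/(1−α)), we have s/(n + δ) = (y*)^((1−α)/α) = 3.90^1 = 3.9000.
Therefore s = 3.9000 × (n + δ) = 3.9000 × 0.100 = 0.3900.

s ≈ 0.390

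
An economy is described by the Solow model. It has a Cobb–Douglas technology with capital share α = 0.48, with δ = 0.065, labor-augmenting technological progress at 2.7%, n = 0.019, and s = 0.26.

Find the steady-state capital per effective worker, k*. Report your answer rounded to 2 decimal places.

In steady state, investment equals break-even investment: s·k^α = (n + g + δ)·k.
Rearranging, k^(1−α) = s / (n + g + δ).
k^0.52 = 0.26 / (0.019 + 0.027 + 0.065) = 0.26 / 0.111 = 2.3423
k* = 2.3423^(1/0.52) ≈ 5.1387

k* = 5.14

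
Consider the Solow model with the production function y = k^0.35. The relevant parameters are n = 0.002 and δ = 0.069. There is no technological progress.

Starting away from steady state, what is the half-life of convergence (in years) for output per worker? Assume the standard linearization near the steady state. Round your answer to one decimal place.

Near the steady state the convergence rate is λ = (1 − α)(n + δ).
λ = (1 − 0.35) × 0.071 = 0.65 × 0.071 = 0.04615
Half-life = ln 2 / λ = 0.6931 / 0.04615 ≈ 15.02 years

t_½ ≈ 15.0 years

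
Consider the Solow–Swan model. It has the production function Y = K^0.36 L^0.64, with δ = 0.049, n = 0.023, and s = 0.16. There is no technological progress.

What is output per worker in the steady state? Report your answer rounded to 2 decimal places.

y* = 1.57

In steady state, investment equals break-even investment: s·k^α = (n + δ)·k.
Dividing both sides by k: k^(1−α) = s / (n + δ).
k^0.64 = 0.16 / (0.023 + 0.049) = 0.16 / 0.072 = 2.2222
k* = 2.2222^(1/0.64) ≈ 3.4822
y* = (k*)^α = 3.4822^0.36 ≈ 1.5670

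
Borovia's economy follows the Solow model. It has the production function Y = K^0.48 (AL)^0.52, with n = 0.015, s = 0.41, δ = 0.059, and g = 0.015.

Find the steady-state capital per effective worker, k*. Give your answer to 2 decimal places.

k* ≈ 18.87

At the steady state, Δk = 0, so s·k^α = (n + g + δ)·k.
Rearranging, k^(1−α) = s / (n + g + δ).
k^0.52 = 0.41 / (0.015 + 0.015 + 0.059) = 0.41 / 0.089 = 4.6067
k* = 4.6067^(1/0.52) ≈ 18.8690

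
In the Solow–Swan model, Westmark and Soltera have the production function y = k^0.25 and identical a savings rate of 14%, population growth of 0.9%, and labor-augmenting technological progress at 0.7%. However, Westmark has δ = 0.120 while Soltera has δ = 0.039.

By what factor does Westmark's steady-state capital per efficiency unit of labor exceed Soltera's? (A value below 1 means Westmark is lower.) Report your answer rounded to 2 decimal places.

Steady-state k* = [s/(n + g + δ)]^(1/(1−α)), so the ratio is [ (s_W/(n + g + δ)_W) / (s_S/(n + g + δ)_S) ]^1.3333.
s_W/(n + g + δ)_W = 0.14/0.136 = 1.0294; s_S/(n + g + δ)_S = 0.14/0.055 = 2.5455.
Ratio = (1.0294/2.5455)^1.3333 = 0.4044^1.3333 ≈ 0.2991

k*_W / k*_S ≈ 0.30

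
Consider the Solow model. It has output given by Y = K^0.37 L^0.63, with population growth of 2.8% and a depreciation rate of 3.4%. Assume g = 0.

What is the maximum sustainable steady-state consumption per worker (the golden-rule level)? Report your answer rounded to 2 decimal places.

At the golden rule, f'(k) = n + δ, so α·k^(α−1) = n + δ and k_gold = (α/(n + δ))^(1/(1−α)).
k_gold = (0.37/0.062)^(1/0.63) = 5.9677^1.5873 ≈ 17.0388
c_gold = f(k_gold) − (n + δ)·k_gold = 2.8552 − 0.062×17.0388 ≈ 1.7988

c_gold ≈ 1.80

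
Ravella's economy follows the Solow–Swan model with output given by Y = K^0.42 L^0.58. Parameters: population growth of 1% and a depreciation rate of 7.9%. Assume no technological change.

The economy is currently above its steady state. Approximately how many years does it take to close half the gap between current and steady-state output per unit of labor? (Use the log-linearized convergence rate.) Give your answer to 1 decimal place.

Near the steady state the convergence rate is λ = (1 − α)(n + δ).
λ = (1 − 0.42) × 0.089 = 0.58 × 0.089 = 0.05162
Half-life = ln 2 / λ = 0.6931 / 0.05162 ≈ 13.43 years

t_½ ≈ 13.4 years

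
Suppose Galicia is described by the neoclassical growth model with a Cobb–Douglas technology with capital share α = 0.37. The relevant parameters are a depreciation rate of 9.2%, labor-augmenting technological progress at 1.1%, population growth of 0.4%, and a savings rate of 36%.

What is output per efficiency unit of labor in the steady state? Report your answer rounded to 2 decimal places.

y* = 2.04

Steady state requires s·f(k) = (n + g + δ)·k, i.e. s·k^α = (n + g + δ)·k.
Rearranging, k^(1−α) = s / (n + g + δ).
k^0.63 = 0.36 / (0.004 + 0.011 + 0.092) = 0.36 / 0.107 = 3.3645
k* = 3.3645^(1/0.63) ≈ 6.8609
y* = (k*)^α = 6.8609^0.37 ≈ 2.0392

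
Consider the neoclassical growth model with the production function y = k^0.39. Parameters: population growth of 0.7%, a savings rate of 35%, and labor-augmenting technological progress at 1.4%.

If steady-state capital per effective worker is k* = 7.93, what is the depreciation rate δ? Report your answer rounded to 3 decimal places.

δ ≈ 0.078

At the steady state, Δk = 0, so s·k^α = (n + g + δ)·k.
So s / (n + g + δ) = (k*)^(1−α) = 7.93^0.61 = 3.5364.
Therefore n + g + δ = s / 3.5364 = 0.35 / 3.5364 = 0.0990, so δ = 0.0990 − 0.021 = 0.0780.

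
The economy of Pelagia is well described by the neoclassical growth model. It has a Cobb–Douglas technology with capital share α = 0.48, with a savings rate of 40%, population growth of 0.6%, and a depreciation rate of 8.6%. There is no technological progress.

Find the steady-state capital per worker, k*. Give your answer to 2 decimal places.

k* ≈ 16.88

Steady state requires s·f(k) = (n + δ)·k, i.e. s·k^α = (n + δ)·k.
Dividing both sides by k: k^(1−α) = s / (n + δ).
k^0.52 = 0.40 / (0.006 + 0.086) = 0.40 / 0.092 = 4.3478
k* = 4.3478^(1/0.52) ≈ 16.8827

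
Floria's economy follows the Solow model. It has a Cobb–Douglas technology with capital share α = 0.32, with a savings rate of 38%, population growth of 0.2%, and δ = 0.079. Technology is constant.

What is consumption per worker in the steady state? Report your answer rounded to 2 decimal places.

In steady state, investment equals break-even investment: s·k^α = (n + δ)·k.
Rearranging, k^(1−α) = s / (n + δ).
k^0.68 = 0.38 / (0.002 + 0.079) = 0.38 / 0.081 = 4.6914
k* = 4.6914^(1/0.68) ≈ 9.7098
y* = (k*)^α = 9.7098^0.32 ≈ 2.0697
c* = (1 − s)·y* = (1 − 0.38) × 2.0697 ≈ 1.2832

c* = 1.28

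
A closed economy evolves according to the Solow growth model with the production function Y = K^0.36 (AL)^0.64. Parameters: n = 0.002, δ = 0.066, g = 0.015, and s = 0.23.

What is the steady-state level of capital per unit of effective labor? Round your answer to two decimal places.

k* = 4.92

At the steady state, Δk = 0, so s·k^α = (n + g + δ)·k.
Dividing both sides by k: k^(1−α) = s / (n + g + δ).
k^0.64 = 0.23 / (0.002 + 0.015 + 0.066) = 0.23 / 0.083 = 2.7711
k* = 2.7711^(1/0.64) ≈ 4.9164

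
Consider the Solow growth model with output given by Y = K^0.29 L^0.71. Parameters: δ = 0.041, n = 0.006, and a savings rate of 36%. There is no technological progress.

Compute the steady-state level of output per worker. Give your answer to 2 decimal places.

y* ≈ 2.30

At the steady state, Δk = 0, so s·k^α = (n + δ)·k.
Dividing both sides by k: k^(1−α) = s / (n + δ).
k^0.71 = 0.36 / (0.006 + 0.041) = 0.36 / 0.047 = 7.6596
k* = 7.6596^(1/0.71) ≈ 17.5938
y* = (k*)^α = 17.5938^0.29 ≈ 2.2970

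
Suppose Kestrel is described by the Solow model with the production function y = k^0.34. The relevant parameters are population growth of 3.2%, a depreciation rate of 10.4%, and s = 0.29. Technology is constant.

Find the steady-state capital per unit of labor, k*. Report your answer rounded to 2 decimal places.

k* = 3.15

In steady state, investment equals break-even investment: s·k^α = (n + δ)·k.
Dividing both sides by k: k^(1−α) = s / (n + δ).
k^0.66 = 0.29 / (0.032 + 0.104) = 0.29 / 0.136 = 2.1324
k* = 2.1324^(1/0.66) ≈ 3.1498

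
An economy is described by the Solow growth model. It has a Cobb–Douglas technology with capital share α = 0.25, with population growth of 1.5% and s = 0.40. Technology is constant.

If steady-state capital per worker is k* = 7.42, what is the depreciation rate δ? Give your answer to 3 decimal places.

δ ≈ 0.074

Steady state requires s·f(k) = (n + δ)·k, i.e. s·k^α = (n + δ)·k.
So s / (n + δ) = (k*)^(1−α) = 7.42^0.75 = 4.4958.
Therefore n + δ = s / 4.4958 = 0.40 / 4.4958 = 0.0890, so δ = 0.0890 − 0.015 = 0.0740.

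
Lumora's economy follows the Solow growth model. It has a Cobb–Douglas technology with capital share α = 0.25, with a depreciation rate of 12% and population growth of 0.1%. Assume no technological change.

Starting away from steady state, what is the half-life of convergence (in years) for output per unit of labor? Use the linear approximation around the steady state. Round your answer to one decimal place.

Near the steady state the convergence rate is λ = (1 − α)(n + δ).
λ = (1 − 0.25) × 0.121 = 0.75 × 0.121 = 0.09075
Half-life = ln 2 / λ = 0.6931 / 0.09075 ≈ 7.64 years

about 7.6 years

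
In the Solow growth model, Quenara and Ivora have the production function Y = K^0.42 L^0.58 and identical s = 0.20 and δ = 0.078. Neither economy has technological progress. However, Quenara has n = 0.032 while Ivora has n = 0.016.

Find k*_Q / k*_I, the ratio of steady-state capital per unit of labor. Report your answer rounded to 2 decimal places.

Steady-state k* = [s/(n + δ)]^(1/(1−α)), so the ratio is [ (s_Q/(n + δ)_Q) / (s_I/(n + δ)_I) ]^1.7241.
s_Q/(n + δ)_Q = 0.20/0.110 = 1.8182; s_I/(n + δ)_I = 0.20/0.094 = 2.1277.
Ratio = (1.8182/2.1277)^1.7241 = 0.8545^1.7241 ≈ 0.7625

ratio ≈ 0.76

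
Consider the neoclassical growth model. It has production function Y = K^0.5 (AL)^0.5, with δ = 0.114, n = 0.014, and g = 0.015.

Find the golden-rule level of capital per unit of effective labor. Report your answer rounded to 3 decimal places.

k_gold ≈ 12.226

The golden rule sets f'(k) = n + g + δ, i.e. α·k^(α−1) = n + g + δ.
So k^(1−α) = α / (n + g + δ) = 0.5 / 0.143 = 3.4965.
k_gold = 3.4965^(1/0.5) ≈ 12.2255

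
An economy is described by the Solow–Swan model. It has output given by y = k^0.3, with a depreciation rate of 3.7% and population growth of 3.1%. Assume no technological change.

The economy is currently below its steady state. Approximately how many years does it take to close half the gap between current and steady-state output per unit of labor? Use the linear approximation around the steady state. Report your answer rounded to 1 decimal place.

half-life ≈ 14.6 years

Near the steady state the convergence rate is λ = (1 − α)(n + δ).
λ = (1 − 0.3) × 0.068 = 0.7 × 0.068 = 0.0476
Half-life = ln 2 / λ = 0.6931 / 0.0476 ≈ 14.56 years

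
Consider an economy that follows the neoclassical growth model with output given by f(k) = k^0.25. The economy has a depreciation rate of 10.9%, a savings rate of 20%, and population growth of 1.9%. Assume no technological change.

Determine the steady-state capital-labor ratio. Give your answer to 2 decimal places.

At the steady state, Δk = 0, so s·k^α = (n + δ)·k.
Rearranging, k^(1−α) = s / (n + δ).
k^0.75 = 0.20 / (0.019 + 0.109) = 0.20 / 0.128 = 1.5625
k* = 1.5625^(1/0.75) ≈ 1.8131

k* ≈ 1.81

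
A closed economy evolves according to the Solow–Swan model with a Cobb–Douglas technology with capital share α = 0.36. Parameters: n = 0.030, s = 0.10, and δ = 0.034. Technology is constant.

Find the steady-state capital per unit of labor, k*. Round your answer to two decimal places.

In steady state, investment equals break-even investment: s·k^α = (n + δ)·k.
Dividing both sides by k: k^(1−α) = s / (n + δ).
k^0.64 = 0.10 / (0.030 + 0.034) = 0.10 / 0.064 = 1.5625
k* = 1.5625^(1/0.64) ≈ 2.0084

k* = 2.01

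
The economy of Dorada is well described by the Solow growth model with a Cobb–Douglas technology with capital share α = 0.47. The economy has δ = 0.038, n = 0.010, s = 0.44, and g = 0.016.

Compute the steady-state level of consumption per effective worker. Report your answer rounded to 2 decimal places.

Steady state requires s·f(k) = (n + g + δ)·k, i.e. s·k^α = (n + g + δ)·k.
Rearranging, k^(1−α) = s / (n + g + δ).
k^0.53 = 0.44 / (0.010 + 0.016 + 0.038) = 0.44 / 0.064 = 6.8750
k* = 6.8750^(1/0.53) ≈ 37.9979
y* = (k*)^α = 37.9979^0.47 ≈ 5.5270
c* = (1 − s)·y* = (1 − 0.44) × 5.5270 ≈ 3.0951

c* = 3.10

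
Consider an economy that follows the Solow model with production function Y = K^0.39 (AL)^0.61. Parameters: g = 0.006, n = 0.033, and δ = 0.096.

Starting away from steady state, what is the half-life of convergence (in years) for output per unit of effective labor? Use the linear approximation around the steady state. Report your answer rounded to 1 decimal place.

about 8.4 years

Near the steady state the convergence rate is λ = (1 − α)(n + g + δ).
λ = (1 − 0.39) × 0.135 = 0.61 × 0.135 = 0.08235
Half-life = ln 2 / λ = 0.6931 / 0.08235 ≈ 8.42 years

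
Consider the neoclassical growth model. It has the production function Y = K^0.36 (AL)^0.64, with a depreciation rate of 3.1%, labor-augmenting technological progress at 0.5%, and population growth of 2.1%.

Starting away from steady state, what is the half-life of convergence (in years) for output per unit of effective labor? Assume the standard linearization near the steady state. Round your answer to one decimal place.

Near the steady state the convergence rate is λ = (1 − α)(n + g + δ).
λ = (1 − 0.36) × 0.057 = 0.64 × 0.057 = 0.03648
Half-life = ln 2 / λ = 0.6931 / 0.03648 ≈ 19.00 years

t_½ ≈ 19.0 years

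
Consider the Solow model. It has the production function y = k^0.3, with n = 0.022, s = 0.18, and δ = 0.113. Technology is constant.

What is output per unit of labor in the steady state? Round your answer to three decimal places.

y* = 1.131

In steady state, investment equals break-even investment: s·k^α = (n + δ)·k.
Dividing both sides by k: k^(1−α) = s / (n + δ).
k^0.7 = 0.18 / (0.022 + 0.113) = 0.18 / 0.135 = 1.3333
k* = 1.3333^(1/0.7) ≈ 1.5082
y* = (k*)^α = 1.5082^0.3 ≈ 1.1312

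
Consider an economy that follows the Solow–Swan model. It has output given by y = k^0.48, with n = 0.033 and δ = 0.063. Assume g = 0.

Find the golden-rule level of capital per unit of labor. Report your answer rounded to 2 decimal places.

The golden rule sets f'(k) = n + δ, i.e. α·k^(α−1) = n + δ.
So k^(1−α) = α / (n + δ) = 0.48 / 0.096 = 5.0000.
k_gold = 5.0000^(1/0.52) ≈ 22.0888

k_gold ≈ 22.09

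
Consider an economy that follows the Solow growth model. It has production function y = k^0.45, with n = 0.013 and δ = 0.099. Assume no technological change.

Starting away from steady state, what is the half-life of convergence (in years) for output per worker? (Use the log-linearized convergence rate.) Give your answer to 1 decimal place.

Near the steady state the convergence rate is λ = (1 − α)(n + δ).
λ = (1 − 0.45) × 0.112 = 0.55 × 0.112 = 0.0616
Half-life = ln 2 / λ = 0.6931 / 0.0616 ≈ 11.25 years

about 11.3 years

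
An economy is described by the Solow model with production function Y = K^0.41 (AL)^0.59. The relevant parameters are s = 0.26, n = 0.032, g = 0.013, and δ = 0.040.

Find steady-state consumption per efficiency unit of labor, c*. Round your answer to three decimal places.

Steady state requires s·f(k) = (n + g + δ)·k, i.e. s·k^α = (n + g + δ)·k.
Rearranging, k^(1−α) = s / (n + g + δ).
k^0.59 = 0.26 / (0.032 + 0.013 + 0.040) = 0.26 / 0.085 = 3.0588
k* = 3.0588^(1/0.59) ≈ 6.6522
y* = (k*)^α = 6.6522^0.41 ≈ 2.1748
c* = (1 − s)·y* = (1 − 0.26) × 2.1748 ≈ 1.6094

c* = 1.609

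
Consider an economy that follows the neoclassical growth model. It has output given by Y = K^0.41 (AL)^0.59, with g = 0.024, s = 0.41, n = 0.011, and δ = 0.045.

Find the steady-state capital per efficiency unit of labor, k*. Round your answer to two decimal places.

k* = 15.95

At the steady state, Δk = 0, so s·k^α = (n + g + δ)·k.
Rearranging, k^(1−α) = s / (n + g + δ).
k^0.59 = 0.41 / (0.011 + 0.024 + 0.045) = 0.41 / 0.080 = 5.1250
k* = 5.1250^(1/0.59) ≈ 15.9541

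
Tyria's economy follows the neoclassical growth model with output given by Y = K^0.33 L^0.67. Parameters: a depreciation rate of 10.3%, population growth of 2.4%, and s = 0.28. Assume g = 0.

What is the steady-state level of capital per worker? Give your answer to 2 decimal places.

At the steady state, Δk = 0, so s·k^α = (n + δ)·k.
Dividing both sides by k: k^(1−α) = s / (n + δ).
k^0.67 = 0.28 / (0.024 + 0.103) = 0.28 / 0.127 = 2.2047
k* = 2.2047^(1/0.67) ≈ 3.2543

k* = 3.25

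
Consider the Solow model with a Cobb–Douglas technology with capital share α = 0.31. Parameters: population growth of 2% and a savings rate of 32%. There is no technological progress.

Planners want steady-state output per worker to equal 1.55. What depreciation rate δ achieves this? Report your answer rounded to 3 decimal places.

Steady state requires s·f(k) = (n + δ)·k, i.e. s·k^α = (n + δ)·k.
Since y* = [s/(n + δ)]^(α/(1−α)), we have s/(n + δ) = (y*)^((1−α)/α) = 1.55^2.2258 = 2.6524.
Therefore n + δ = s / 2.6524 = 0.32 / 2.6524 = 0.1206, so δ = 0.1206 − 0.020 = 0.1006.

δ ≈ 0.101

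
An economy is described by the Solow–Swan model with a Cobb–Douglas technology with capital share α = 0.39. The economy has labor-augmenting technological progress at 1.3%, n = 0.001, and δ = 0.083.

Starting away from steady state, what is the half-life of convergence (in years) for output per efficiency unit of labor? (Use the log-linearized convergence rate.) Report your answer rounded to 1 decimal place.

Near the steady state the convergence rate is λ = (1 − α)(n + g + δ).
λ = (1 − 0.39) × 0.097 = 0.61 × 0.097 = 0.05917
Half-life = ln 2 / λ = 0.6931 / 0.05917 ≈ 11.71 years

half-life ≈ 11.7 years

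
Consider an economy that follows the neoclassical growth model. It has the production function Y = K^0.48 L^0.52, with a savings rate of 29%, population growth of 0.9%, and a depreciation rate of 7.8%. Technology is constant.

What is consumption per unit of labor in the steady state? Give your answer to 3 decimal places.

c* = 2.157

In steady state, investment equals break-even investment: s·k^α = (n + δ)·k.
Rearranging, k^(1−α) = s / (n + δ).
k^0.52 = 0.29 / (0.009 + 0.078) = 0.29 / 0.087 = 3.3333
k* = 3.3333^(1/0.52) ≈ 10.1281
y* = (k*)^α = 10.1281^0.48 ≈ 3.0385
c* = (1 − s)·y* = (1 − 0.29) × 3.0385 ≈ 2.1573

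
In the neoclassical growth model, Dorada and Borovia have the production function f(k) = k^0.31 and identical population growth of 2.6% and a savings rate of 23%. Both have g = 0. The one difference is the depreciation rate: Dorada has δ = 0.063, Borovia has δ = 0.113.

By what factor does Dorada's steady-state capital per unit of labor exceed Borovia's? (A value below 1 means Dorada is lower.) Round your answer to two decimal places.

Steady-state k* = [s/(n + δ)]^(1/(1−α)), so the ratio is [ (s_D/(n + δ)_D) / (s_B/(n + δ)_B) ]^1.4493.
s_D/(n + δ)_D = 0.23/0.089 = 2.5843; s_B/(n + δ)_B = 0.23/0.139 = 1.6547.
Ratio = (2.5843/1.6547)^1.4493 = 1.5618^1.4493 ≈ 1.9082

k*_D / k*_B ≈ 1.91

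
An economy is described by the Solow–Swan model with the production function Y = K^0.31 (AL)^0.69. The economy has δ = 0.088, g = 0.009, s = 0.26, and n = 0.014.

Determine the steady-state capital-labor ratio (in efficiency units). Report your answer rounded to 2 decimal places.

k* = 3.43

At the steady state, Δk = 0, so s·k^α = (n + g + δ)·k.
Rearranging, k^(1−α) = s / (n + g + δ).
k^0.69 = 0.26 / (0.014 + 0.009 + 0.088) = 0.26 / 0.111 = 2.3423
k* = 2.3423^(1/0.69) ≈ 3.4333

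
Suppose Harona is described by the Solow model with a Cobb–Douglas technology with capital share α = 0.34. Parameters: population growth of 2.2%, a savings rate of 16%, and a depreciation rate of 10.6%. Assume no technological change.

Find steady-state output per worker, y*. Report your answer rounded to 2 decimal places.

y* ≈ 1.12

In steady state, investment equals break-even investment: s·k^α = (n + δ)·k.
Dividing both sides by k: k^(1−α) = s / (n + δ).
k^0.66 = 0.16 / (0.022 + 0.106) = 0.16 / 0.128 = 1.2500
k* = 1.2500^(1/0.66) ≈ 1.4023
y* = (k*)^α = 1.4023^0.34 ≈ 1.1218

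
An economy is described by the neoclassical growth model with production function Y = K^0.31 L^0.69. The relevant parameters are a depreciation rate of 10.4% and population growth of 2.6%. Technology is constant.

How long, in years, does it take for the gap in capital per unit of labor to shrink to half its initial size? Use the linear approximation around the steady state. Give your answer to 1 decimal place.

half-life ≈ 7.7 years

Near the steady state the convergence rate is λ = (1 − α)(n + δ).
λ = (1 − 0.31) × 0.130 = 0.69 × 0.130 = 0.0897
Half-life = ln 2 / λ = 0.6931 / 0.0897 ≈ 7.73 years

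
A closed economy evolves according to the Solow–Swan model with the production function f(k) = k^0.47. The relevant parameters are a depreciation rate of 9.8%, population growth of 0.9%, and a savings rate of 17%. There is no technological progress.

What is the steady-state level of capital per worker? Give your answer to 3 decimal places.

k* ≈ 2.395

In steady state, investment equals break-even investment: s·k^α = (n + δ)·k.
Dividing both sides by k: k^(1−α) = s / (n + δ).
k^0.53 = 0.17 / (0.009 + 0.098) = 0.17 / 0.107 = 1.5888
k* = 1.5888^(1/0.53) ≈ 2.3954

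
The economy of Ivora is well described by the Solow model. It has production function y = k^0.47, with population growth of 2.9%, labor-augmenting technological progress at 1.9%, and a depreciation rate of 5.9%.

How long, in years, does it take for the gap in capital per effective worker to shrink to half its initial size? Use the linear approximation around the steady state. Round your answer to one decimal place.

Near the steady state the convergence rate is λ = (1 − α)(n + g + δ).
λ = (1 − 0.47) × 0.107 = 0.53 × 0.107 = 0.05671
Half-life = ln 2 / λ = 0.6931 / 0.05671 ≈ 12.22 years

half-life ≈ 12.2 years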